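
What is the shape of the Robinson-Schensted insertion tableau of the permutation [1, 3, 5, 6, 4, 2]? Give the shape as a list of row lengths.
[4, 1, 1]

Row-insert each entry into an empty tableau.

After inserting 1: P = [[1]].
After inserting 3: P = [[1, 3]].
After inserting 5: P = [[1, 3, 5]].
After inserting 6: P = [[1, 3, 5, 6]].
After inserting 4: P = [[1, 3, 4, 6], [5]].
After inserting 2: P = [[1, 2, 4, 6], [3], [5]].

The final insertion tableau P = [[1, 2, 4, 6], [3], [5]] has shape [4, 1, 1].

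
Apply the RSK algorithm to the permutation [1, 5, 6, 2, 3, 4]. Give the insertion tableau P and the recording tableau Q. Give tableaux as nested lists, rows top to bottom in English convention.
Insert each entry of the permutation into P by Schensted row insertion, recording in Q the position of each new cell.

Insert 1: appended to row 1. P = [[1]].
Insert 5: appended to row 1. P = [[1, 5]].
Insert 6: appended to row 1. P = [[1, 5, 6]].
Insert 2: 2 bumps 5 from row 1; 5 starts row 2. P = [[1, 2, 6], [5]].
Insert 3: 3 bumps 6 from row 1; 6 appends to row 2. P = [[1, 2, 3], [5, 6]].
Insert 4: appended to row 1. P = [[1, 2, 3, 4], [5, 6]].

So P = [[1, 2, 3, 4], [5, 6]], Q = [[1, 2, 3, 6], [4, 5]].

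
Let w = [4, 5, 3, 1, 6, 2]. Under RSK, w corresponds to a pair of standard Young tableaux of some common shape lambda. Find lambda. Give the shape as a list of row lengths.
[3, 2, 1]

Row-insert each entry into an empty tableau.

After inserting 4: P = [[4]].
After inserting 5: P = [[4, 5]].
After inserting 3: P = [[3, 5], [4]].
After inserting 1: P = [[1, 5], [3], [4]].
After inserting 6: P = [[1, 5, 6], [3], [4]].
After inserting 2: P = [[1, 2, 6], [3, 5], [4]].

The final insertion tableau P = [[1, 2, 6], [3, 5], [4]] has shape [3, 2, 1].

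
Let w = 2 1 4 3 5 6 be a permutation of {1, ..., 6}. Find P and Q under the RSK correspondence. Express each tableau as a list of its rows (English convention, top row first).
P = [[1, 3, 5, 6], [2, 4]], Q = [[1, 3, 5, 6], [2, 4]]

Insert each entry of the permutation into P by Schensted row insertion, recording in Q the position of each new cell.

Insert 2: appended to row 1. P = [[2]].
Insert 1: 1 bumps 2 from row 1; 2 starts row 2. P = [[1], [2]].
Insert 4: appended to row 1. P = [[1, 4], [2]].
Insert 3: 3 bumps 4 from row 1; 4 appends to row 2. P = [[1, 3], [2, 4]].
Insert 5: appended to row 1. P = [[1, 3, 5], [2, 4]].
Insert 6: appended to row 1. P = [[1, 3, 5, 6], [2, 4]].

So P = [[1, 3, 5, 6], [2, 4]], Q = [[1, 3, 5, 6], [2, 4]].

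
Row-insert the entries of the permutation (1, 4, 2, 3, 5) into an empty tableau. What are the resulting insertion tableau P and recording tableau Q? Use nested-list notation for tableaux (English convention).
P = [[1, 2, 3, 5], [4]], Q = [[1, 2, 4, 5], [3]]

Insert each entry of the permutation into P by Schensted row insertion, recording in Q the position of each new cell.

Insert 1: appended to row 1. P = [[1]], Q = [[1]].
Insert 4: appended to row 1. P = [[1, 4]], Q = [[1, 2]].
Insert 2: 2 bumps 4 from row 1; 4 starts row 2. P = [[1, 2], [4]], Q = [[1, 2], [3]].
Insert 3: appended to row 1. P = [[1, 2, 3], [4]], Q = [[1, 2, 4], [3]].
Insert 5: appended to row 1. P = [[1, 2, 3, 5], [4]], Q = [[1, 2, 4, 5], [3]].

So P = [[1, 2, 3, 5], [4]], Q = [[1, 2, 4, 5], [3]].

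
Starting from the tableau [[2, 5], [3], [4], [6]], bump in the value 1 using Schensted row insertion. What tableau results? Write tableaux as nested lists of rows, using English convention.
In row 1, 1 replaces 2 (the leftmost entry greater than 1); 2 is bumped to row 2. In row 2, 2 replaces 3 (the leftmost entry greater than 2); 3 is bumped to row 3. In row 3, 3 replaces 4 (the leftmost entry greater than 3); 4 is bumped to row 4. In row 4, 4 replaces 6 (the leftmost entry greater than 4); 6 is bumped to row 5. 6 starts a new row 5. The new tableau is [[1, 5], [2], [3], [4], [6]].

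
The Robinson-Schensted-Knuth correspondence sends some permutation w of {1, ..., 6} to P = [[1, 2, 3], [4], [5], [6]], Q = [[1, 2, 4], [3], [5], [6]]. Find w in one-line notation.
1 6 2 5 4 3

Reverse the RSK construction: for i from n down to 1, find the cell of Q containing i, remove the entry at that cell from P, and reverse-bump it up through P; the value ejected from row 1 is w(i).

Step i=6: Q has 6 at row 4, column 1; remove 6 from row 4 of P and reverse-bump: 6 enters row 3 and ejects 5; 5 enters row 2 and ejects 4; 4 enters row 1 and ejects 3. So w(6) = 3. P is now [[1, 2, 4], [5], [6]].
Step i=5: Q has 5 at row 3, column 1; remove 6 from row 3 of P and reverse-bump: 6 enters row 2 and ejects 5; 5 enters row 1 and ejects 4. So w(5) = 4. P is now [[1, 2, 5], [6]].
Step i=4: Q has 4 at row 1, column 3; remove that cell from P, ejecting 5. So w(4) = 5. P is now [[1, 2], [6]].
Step i=3: Q has 3 at row 2, column 1; remove 6 from row 2 of P and reverse-bump: 6 enters row 1 and ejects 2. So w(3) = 2. P is now [[1, 6]].
Step i=2: Q has 2 at row 1, column 2; remove that cell from P, ejecting 6. So w(2) = 6. P is now [[1]].
Step i=1: Q has 1 at row 1, column 1; remove that cell from P, ejecting 1. So w(1) = 1. P is now [].

So w = 1 6 2 5 4 3.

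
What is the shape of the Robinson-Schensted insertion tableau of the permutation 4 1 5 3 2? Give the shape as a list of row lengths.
[2, 2, 1]

Row-insert each entry into an empty tableau.

After inserting 4: P = [[4]].
After inserting 1: P = [[1], [4]].
After inserting 5: P = [[1, 5], [4]].
After inserting 3: P = [[1, 3], [4, 5]].
After inserting 2: P = [[1, 2], [3, 5], [4]].

The final insertion tableau P = [[1, 2], [3, 5], [4]] has shape [2, 2, 1].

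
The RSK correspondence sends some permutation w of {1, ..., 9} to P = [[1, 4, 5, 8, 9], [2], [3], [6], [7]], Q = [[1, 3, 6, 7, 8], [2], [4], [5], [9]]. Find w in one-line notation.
Reverse the RSK construction: for i from n down to 1, find the cell of Q containing i, remove the entry at that cell from P, and reverse-bump it up through P; the value ejected from row 1 is w(i).

Step i=9: Q has 9 at row 5, column 1; remove 7 from row 5 of P and reverse-bump: 7 enters row 4 and ejects 6; 6 enters row 3 and ejects 3; 3 enters row 2 and ejects 2; 2 enters row 1 and ejects 1. So w(9) = 1. P is now [[2, 4, 5, 8, 9], [3], [6], [7]].
Step i=8: Q has 8 at row 1, column 5; remove that cell from P, ejecting 9. So w(8) = 9. P is now [[2, 4, 5, 8], [3], [6], [7]].
Step i=7: Q has 7 at row 1, column 4; remove that cell from P, ejecting 8. So w(7) = 8. P is now [[2, 4, 5], [3], [6], [7]].
Step i=6: Q has 6 at row 1, column 3; remove that cell from P, ejecting 5. So w(6) = 5. P is now [[2, 4], [3], [6], [7]].
Step i=5: Q has 5 at row 4, column 1; remove 7 from row 4 of P and reverse-bump: 7 enters row 3 and ejects 6; 6 enters row 2 and ejects 3; 3 enters row 1 and ejects 2. So w(5) = 2. P is now [[3, 4], [6], [7]].
Step i=4: Q has 4 at row 3, column 1; remove 7 from row 3 of P and reverse-bump: 7 enters row 2 and ejects 6; 6 enters row 1 and ejects 4. So w(4) = 4. P is now [[3, 6], [7]].
Step i=3: Q has 3 at row 1, column 2; remove that cell from P, ejecting 6. So w(3) = 6. P is now [[3], [7]].
Step i=2: Q has 2 at row 2, column 1; remove 7 from row 2 of P and reverse-bump: 7 enters row 1 and ejects 3. So w(2) = 3. P is now [[7]].
Step i=1: Q has 1 at row 1, column 1; remove that cell from P, ejecting 7. So w(1) = 7. P is now [].

So w = 7 3 6 4 2 5 8 9 1.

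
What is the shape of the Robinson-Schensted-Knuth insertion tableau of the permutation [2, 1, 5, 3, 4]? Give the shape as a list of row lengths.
[3, 2]

Row-insert each entry into an empty tableau.

After inserting 2: P = [[2]].
After inserting 1: P = [[1], [2]].
After inserting 5: P = [[1, 5], [2]].
After inserting 3: P = [[1, 3], [2, 5]].
After inserting 4: P = [[1, 3, 4], [2, 5]].

The final insertion tableau P = [[1, 3, 4], [2, 5]] has shape [3, 2].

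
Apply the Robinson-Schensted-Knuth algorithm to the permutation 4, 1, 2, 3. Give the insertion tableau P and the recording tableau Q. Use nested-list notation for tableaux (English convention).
P = [[1, 2, 3], [4]], Q = [[1, 3, 4], [2]]

Insert each entry of the permutation into P by Schensted row insertion, recording in Q the position of each new cell.

Insert 4: appended to row 1. P = [[4]].
Insert 1: 1 bumps 4 from row 1; 4 starts row 2. P = [[1], [4]].
Insert 2: appended to row 1. P = [[1, 2], [4]].
Insert 3: appended to row 1. P = [[1, 2, 3], [4]].

So P = [[1, 2, 3], [4]], Q = [[1, 3, 4], [2]].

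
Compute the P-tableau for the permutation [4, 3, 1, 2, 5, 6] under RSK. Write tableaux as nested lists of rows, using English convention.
P = [[1, 2, 5, 6], [3], [4]]

Insert 4: appended to row 1. P = [[4]].
Insert 3: 3 bumps 4 from row 1; 4 starts row 2. P = [[3], [4]].
Insert 1: 1 bumps 3 from row 1; 3 bumps 4 from row 2; 4 starts row 3. P = [[1], [3], [4]].
Insert 2: appended to row 1. P = [[1, 2], [3], [4]].
Insert 5: appended to row 1. P = [[1, 2, 5], [3], [4]].
Insert 6: appended to row 1. P = [[1, 2, 5, 6], [3], [4]].

So P = [[1, 2, 5, 6], [3], [4]].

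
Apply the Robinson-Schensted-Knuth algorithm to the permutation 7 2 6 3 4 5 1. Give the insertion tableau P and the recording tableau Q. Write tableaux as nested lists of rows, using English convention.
Insert each entry of the permutation into P by Schensted row insertion, recording in Q the position of each new cell.

Insert 7: appended to row 1. P = [[7]].
Insert 2: 2 bumps 7 from row 1; 7 starts row 2. P = [[2], [7]].
Insert 6: appended to row 1. P = [[2, 6], [7]].
Insert 3: 3 bumps 6 from row 1; 6 bumps 7 from row 2; 7 starts row 3. P = [[2, 3], [6], [7]].
Insert 4: appended to row 1. P = [[2, 3, 4], [6], [7]].
Insert 5: appended to row 1. P = [[2, 3, 4, 5], [6], [7]].
Insert 1: 1 bumps 2 from row 1; 2 bumps 6 from row 2; 6 bumps 7 from row 3; 7 starts row 4. P = [[1, 3, 4, 5], [2], [6], [7]].

So P = [[1, 3, 4, 5], [2], [6], [7]], Q = [[1, 3, 5, 6], [2], [4], [7]].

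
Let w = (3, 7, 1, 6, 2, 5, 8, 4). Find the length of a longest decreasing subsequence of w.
4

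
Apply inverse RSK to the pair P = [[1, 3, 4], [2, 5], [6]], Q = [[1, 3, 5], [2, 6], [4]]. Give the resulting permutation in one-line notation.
Reverse the RSK construction: for i from n down to 1, find the cell of Q containing i, remove the entry at that cell from P, and reverse-bump it up through P; the value ejected from row 1 is w(i).

Step i=6: Q has 6 at row 2, column 2; remove 5 from row 2 of P and reverse-bump: 5 enters row 1 and ejects 4. So w(6) = 4. P is now [[1, 3, 5], [2], [6]].
Step i=5: Q has 5 at row 1, column 3; remove that cell from P, ejecting 5. So w(5) = 5. P is now [[1, 3], [2], [6]].
Step i=4: Q has 4 at row 3, column 1; remove 6 from row 3 of P and reverse-bump: 6 enters row 2 and ejects 2; 2 enters row 1 and ejects 1. So w(4) = 1. P is now [[2, 3], [6]].
Step i=3: Q has 3 at row 1, column 2; remove that cell from P, ejecting 3. So w(3) = 3. P is now [[2], [6]].
Step i=2: Q has 2 at row 2, column 1; remove 6 from row 2 of P and reverse-bump: 6 enters row 1 and ejects 2. So w(2) = 2. P is now [[6]].
Step i=1: Q has 1 at row 1, column 1; remove that cell from P, ejecting 6. So w(1) = 6. P is now [].

So w = 6 2 3 1 5 4.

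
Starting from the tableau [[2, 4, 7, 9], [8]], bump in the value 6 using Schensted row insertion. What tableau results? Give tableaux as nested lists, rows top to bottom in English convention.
In row 1, 6 replaces 7 (the leftmost entry greater than 6); 7 is bumped to row 2. In row 2, 7 replaces 8 (the leftmost entry greater than 7); 8 is bumped to row 3. 8 starts a new row 3. The new tableau is [[2, 4, 6, 9], [7], [8]].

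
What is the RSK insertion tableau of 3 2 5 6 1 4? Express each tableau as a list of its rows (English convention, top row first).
P = [[1, 4, 6], [2, 5], [3]]

After inserting 3: P = [[3]].
After inserting 2: P = [[2], [3]].
After inserting 5: P = [[2, 5], [3]].
After inserting 6: P = [[2, 5, 6], [3]].
After inserting 1: P = [[1, 5, 6], [2], [3]].
After inserting 4: P = [[1, 4, 6], [2, 5], [3]].

So P = [[1, 4, 6], [2, 5], [3]].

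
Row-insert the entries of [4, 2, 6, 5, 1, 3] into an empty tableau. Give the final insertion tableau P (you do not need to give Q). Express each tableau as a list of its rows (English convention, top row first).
Insert 4: appended to row 1. P = [[4]].
Insert 2: 2 bumps 4 from row 1; 4 starts row 2. P = [[2], [4]].
Insert 6: appended to row 1. P = [[2, 6], [4]].
Insert 5: 5 bumps 6 from row 1; 6 appends to row 2. P = [[2, 5], [4, 6]].
Insert 1: 1 bumps 2 from row 1; 2 bumps 4 from row 2; 4 starts row 3. P = [[1, 5], [2, 6], [4]].
Insert 3: 3 bumps 5 from row 1; 5 bumps 6 from row 2; 6 appends to row 3. P = [[1, 3], [2, 5], [4, 6]].

So P = [[1, 3], [2, 5], [4, 6]].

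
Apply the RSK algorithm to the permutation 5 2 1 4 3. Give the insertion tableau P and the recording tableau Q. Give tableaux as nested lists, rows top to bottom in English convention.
Insert each entry of the permutation into P by Schensted row insertion, recording in Q the position of each new cell.

Insert 5: appended to row 1. P = [[5]].
Insert 2: 2 bumps 5 from row 1; 5 starts row 2. P = [[2], [5]].
Insert 1: 1 bumps 2 from row 1; 2 bumps 5 from row 2; 5 starts row 3. P = [[1], [2], [5]].
Insert 4: appended to row 1. P = [[1, 4], [2], [5]].
Insert 3: 3 bumps 4 from row 1; 4 appends to row 2. P = [[1, 3], [2, 4], [5]].

So P = [[1, 3], [2, 4], [5]], Q = [[1, 4], [2, 5], [3]].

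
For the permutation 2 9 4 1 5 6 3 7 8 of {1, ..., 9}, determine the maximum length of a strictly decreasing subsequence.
3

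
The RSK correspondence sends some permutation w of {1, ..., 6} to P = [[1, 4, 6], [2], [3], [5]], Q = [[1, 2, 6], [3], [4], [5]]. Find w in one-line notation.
3 5 4 2 1 6

Reverse the RSK construction: for i from n down to 1, find the cell of Q containing i, remove the entry at that cell from P, and reverse-bump it up through P; the value ejected from row 1 is w(i).

Step i=6: Q has 6 at row 1, column 3; remove that cell from P, ejecting 6. So w(6) = 6. P is now [[1, 4], [2], [3], [5]].
Step i=5: Q has 5 at row 4, column 1; remove 5 from row 4 of P and reverse-bump: 5 enters row 3 and ejects 3; 3 enters row 2 and ejects 2; 2 enters row 1 and ejects 1. So w(5) = 1. P is now [[2, 4], [3], [5]].
Step i=4: Q has 4 at row 3, column 1; remove 5 from row 3 of P and reverse-bump: 5 enters row 2 and ejects 3; 3 enters row 1 and ejects 2. So w(4) = 2. P is now [[3, 4], [5]].
Step i=3: Q has 3 at row 2, column 1; remove 5 from row 2 of P and reverse-bump: 5 enters row 1 and ejects 4. So w(3) = 4. P is now [[3, 5]].
Step i=2: Q has 2 at row 1, column 2; remove that cell from P, ejecting 5. So w(2) = 5. P is now [[3]].
Step i=1: Q has 1 at row 1, column 1; remove that cell from P, ejecting 3. So w(1) = 3. P is now [].

So w = 3 5 4 2 1 6.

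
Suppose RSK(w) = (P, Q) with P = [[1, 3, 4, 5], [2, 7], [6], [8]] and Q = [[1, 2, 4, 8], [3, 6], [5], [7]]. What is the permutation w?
Reverse the RSK construction: for i from n down to 1, find the cell of Q containing i, remove the entry at that cell from P, and reverse-bump it up through P; the value ejected from row 1 is w(i).

Step i=8: Q has 8 at row 1, column 4; remove that cell from P, ejecting 5. So w(8) = 5. P is now [[1, 3, 4], [2, 7], [6], [8]].
Step i=7: Q has 7 at row 4, column 1; remove 8 from row 4 of P and reverse-bump: 8 enters row 3 and ejects 6; 6 enters row 2 and ejects 2; 2 enters row 1 and ejects 1. So w(7) = 1. P is now [[2, 3, 4], [6, 7], [8]].
Step i=6: Q has 6 at row 2, column 2; remove 7 from row 2 of P and reverse-bump: 7 enters row 1 and ejects 4. So w(6) = 4. P is now [[2, 3, 7], [6], [8]].
Step i=5: Q has 5 at row 3, column 1; remove 8 from row 3 of P and reverse-bump: 8 enters row 2 and ejects 6; 6 enters row 1 and ejects 3. So w(5) = 3. P is now [[2, 6, 7], [8]].
Step i=4: Q has 4 at row 1, column 3; remove that cell from P, ejecting 7. So w(4) = 7. P is now [[2, 6], [8]].
Step i=3: Q has 3 at row 2, column 1; remove 8 from row 2 of P and reverse-bump: 8 enters row 1 and ejects 6. So w(3) = 6. P is now [[2, 8]].
Step i=2: Q has 2 at row 1, column 2; remove that cell from P, ejecting 8. So w(2) = 8. P is now [[2]].
Step i=1: Q has 1 at row 1, column 1; remove that cell from P, ejecting 2. So w(1) = 2. P is now [].

So w = 2 8 6 7 3 4 1 5.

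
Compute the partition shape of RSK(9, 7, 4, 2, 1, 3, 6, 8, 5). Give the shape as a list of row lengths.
[4, 2, 1, 1, 1]

RSK row insertion gives P = [[1, 3, 5, 8], [2, 6], [4], [7], [9]], which has shape [4, 2, 1, 1, 1].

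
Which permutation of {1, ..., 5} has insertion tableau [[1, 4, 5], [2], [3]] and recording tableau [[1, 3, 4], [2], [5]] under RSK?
Reverse the RSK construction: for i from n down to 1, find the cell of Q containing i, remove the entry at that cell from P, and reverse-bump it up through P; the value ejected from row 1 is w(i).

Step i=5: Q has 5 at row 3, column 1; remove 3 from row 3 of P and reverse-bump: 3 enters row 2 and ejects 2; 2 enters row 1 and ejects 1. So w(5) = 1. P is now [[2, 4, 5], [3]].
Step i=4: Q has 4 at row 1, column 3; remove that cell from P, ejecting 5. So w(4) = 5. P is now [[2, 4], [3]].
Step i=3: Q has 3 at row 1, column 2; remove that cell from P, ejecting 4. So w(3) = 4. P is now [[2], [3]].
Step i=2: Q has 2 at row 2, column 1; remove 3 from row 2 of P and reverse-bump: 3 enters row 1 and ejects 2. So w(2) = 2. P is now [[3]].
Step i=1: Q has 1 at row 1, column 1; remove that cell from P, ejecting 3. So w(1) = 3. P is now [].

So w = 3 2 4 5 1.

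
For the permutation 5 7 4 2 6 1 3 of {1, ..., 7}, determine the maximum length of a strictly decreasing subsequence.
4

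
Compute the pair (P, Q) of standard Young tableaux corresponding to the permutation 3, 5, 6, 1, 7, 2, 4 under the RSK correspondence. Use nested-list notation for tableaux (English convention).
P = [[1, 2, 4, 7], [3, 5, 6]], Q = [[1, 2, 3, 5], [4, 6, 7]]

Insert each entry of the permutation into P by Schensted row insertion, recording in Q the position of each new cell.

Insert 3: appended to row 1. P = [[3]].
Insert 5: appended to row 1. P = [[3, 5]].
Insert 6: appended to row 1. P = [[3, 5, 6]].
Insert 1: 1 bumps 3 from row 1; 3 starts row 2. P = [[1, 5, 6], [3]].
Insert 7: appended to row 1. P = [[1, 5, 6, 7], [3]].
Insert 2: 2 bumps 5 from row 1; 5 appends to row 2. P = [[1, 2, 6, 7], [3, 5]].
Insert 4: 4 bumps 6 from row 1; 6 appends to row 2. P = [[1, 2, 4, 7], [3, 5, 6]].

So P = [[1, 2, 4, 7], [3, 5, 6]], Q = [[1, 2, 3, 5], [4, 6, 7]].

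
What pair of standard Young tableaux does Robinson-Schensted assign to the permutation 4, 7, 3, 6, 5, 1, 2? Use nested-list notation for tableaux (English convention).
Insert each entry of the permutation into P by Schensted row insertion, recording in Q the position of each new cell.

Insert 4: appended to row 1. P = [[4]], Q = [[1]].
Insert 7: appended to row 1. P = [[4, 7]], Q = [[1, 2]].
Insert 3: 3 bumps 4 from row 1; 4 starts row 2. P = [[3, 7], [4]], Q = [[1, 2], [3]].
Insert 6: 6 bumps 7 from row 1; 7 appends to row 2. P = [[3, 6], [4, 7]], Q = [[1, 2], [3, 4]].
Insert 5: 5 bumps 6 from row 1; 6 bumps 7 from row 2; 7 starts row 3. P = [[3, 5], [4, 6], [7]], Q = [[1, 2], [3, 4], [5]].
Insert 1: 1 bumps 3 from row 1; 3 bumps 4 from row 2; 4 bumps 7 from row 3; 7 starts row 4. P = [[1, 5], [3, 6], [4], [7]], Q = [[1, 2], [3, 4], [5], [6]].
Insert 2: 2 bumps 5 from row 1; 5 bumps 6 from row 2; 6 appends to row 3. P = [[1, 2], [3, 5], [4, 6], [7]], Q = [[1, 2], [3, 4], [5, 7], [6]].

So P = [[1, 2], [3, 5], [4, 6], [7]], Q = [[1, 2], [3, 4], [5, 7], [6]].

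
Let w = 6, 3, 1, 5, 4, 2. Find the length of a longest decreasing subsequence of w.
4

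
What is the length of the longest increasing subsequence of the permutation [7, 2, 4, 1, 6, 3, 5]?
3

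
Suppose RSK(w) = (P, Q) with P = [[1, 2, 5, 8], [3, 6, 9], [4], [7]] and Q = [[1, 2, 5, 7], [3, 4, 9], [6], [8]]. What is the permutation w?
4 7 1 3 6 5 9 2 8

Reverse RSK: for i = n, n-1, ..., 1, locate i in Q, remove the corresponding corner cell from P, and reverse-bump its entry up through P; the value ejected from row 1 is w(i).

So w = 4 7 1 3 6 5 9 2 8.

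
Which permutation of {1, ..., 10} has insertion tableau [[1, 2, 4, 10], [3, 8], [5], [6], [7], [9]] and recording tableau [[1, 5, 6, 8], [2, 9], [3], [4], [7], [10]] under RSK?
Reverse the RSK construction: for i from n down to 1, find the cell of Q containing i, remove the entry at that cell from P, and reverse-bump it up through P; the value ejected from row 1 is w(i).

Step i=10: Q has 10 at row 6, column 1; remove 9 from row 6 of P and reverse-bump: 9 enters row 5 and ejects 7; 7 enters row 4 and ejects 6; 6 enters row 3 and ejects 5; 5 enters row 2 and ejects 3; 3 enters row 1 and ejects 2. So w(10) = 2. P is now [[1, 3, 4, 10], [5, 8], [6], [7], [9]].
Step i=9: Q has 9 at row 2, column 2; remove 8 from row 2 of P and reverse-bump: 8 enters row 1 and ejects 4. So w(9) = 4. P is now [[1, 3, 8, 10], [5], [6], [7], [9]].
Step i=8: Q has 8 at row 1, column 4; remove that cell from P, ejecting 10. So w(8) = 10. P is now [[1, 3, 8], [5], [6], [7], [9]].
Step i=7: Q has 7 at row 5, column 1; remove 9 from row 5 of P and reverse-bump: 9 enters row 4 and ejects 7; 7 enters row 3 and ejects 6; 6 enters row 2 and ejects 5; 5 enters row 1 and ejects 3. So w(7) = 3. P is now [[1, 5, 8], [6], [7], [9]].
Step i=6: Q has 6 at row 1, column 3; remove that cell from P, ejecting 8. So w(6) = 8. P is now [[1, 5], [6], [7], [9]].
Step i=5: Q has 5 at row 1, column 2; remove that cell from P, ejecting 5. So w(5) = 5. P is now [[1], [6], [7], [9]].
Step i=4: Q has 4 at row 4, column 1; remove 9 from row 4 of P and reverse-bump: 9 enters row 3 and ejects 7; 7 enters row 2 and ejects 6; 6 enters row 1 and ejects 1. So w(4) = 1. P is now [[6], [7], [9]].
Step i=3: Q has 3 at row 3, column 1; remove 9 from row 3 of P and reverse-bump: 9 enters row 2 and ejects 7; 7 enters row 1 and ejects 6. So w(3) = 6. P is now [[7], [9]].
Step i=2: Q has 2 at row 2, column 1; remove 9 from row 2 of P and reverse-bump: 9 enters row 1 and ejects 7. So w(2) = 7. P is now [[9]].
Step i=1: Q has 1 at row 1, column 1; remove that cell from P, ejecting 9. So w(1) = 9. P is now [].

So w = 9 7 6 1 5 8 3 10 4 2.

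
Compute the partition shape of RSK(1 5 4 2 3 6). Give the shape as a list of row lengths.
[4, 1, 1]

Row-insert each entry into an empty tableau.

After inserting 1: P = [[1]].
After inserting 5: P = [[1, 5]].
After inserting 4: P = [[1, 4], [5]].
After inserting 2: P = [[1, 2], [4], [5]].
After inserting 3: P = [[1, 2, 3], [4], [5]].
After inserting 6: P = [[1, 2, 3, 6], [4], [5]].

The final insertion tableau P = [[1, 2, 3, 6], [4], [5]] has shape [4, 1, 1].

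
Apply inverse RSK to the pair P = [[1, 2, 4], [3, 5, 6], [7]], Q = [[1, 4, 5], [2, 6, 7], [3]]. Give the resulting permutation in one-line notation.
Reverse the RSK construction: for i from n down to 1, find the cell of Q containing i, remove the entry at that cell from P, and reverse-bump it up through P; the value ejected from row 1 is w(i).

Step i=7: Q has 7 at row 2, column 3; remove 6 from row 2 of P and reverse-bump: 6 enters row 1 and ejects 4. So w(7) = 4. P is now [[1, 2, 6], [3, 5], [7]].
Step i=6: Q has 6 at row 2, column 2; remove 5 from row 2 of P and reverse-bump: 5 enters row 1 and ejects 2. So w(6) = 2. P is now [[1, 5, 6], [3], [7]].
Step i=5: Q has 5 at row 1, column 3; remove that cell from P, ejecting 6. So w(5) = 6. P is now [[1, 5], [3], [7]].
Step i=4: Q has 4 at row 1, column 2; remove that cell from P, ejecting 5. So w(4) = 5. P is now [[1], [3], [7]].
Step i=3: Q has 3 at row 3, column 1; remove 7 from row 3 of P and reverse-bump: 7 enters row 2 and ejects 3; 3 enters row 1 and ejects 1. So w(3) = 1. P is now [[3], [7]].
Step i=2: Q has 2 at row 2, column 1; remove 7 from row 2 of P and reverse-bump: 7 enters row 1 and ejects 3. So w(2) = 3. P is now [[7]].
Step i=1: Q has 1 at row 1, column 1; remove that cell from P, ejecting 7. So w(1) = 7. P is now [].

So w = 7 3 1 5 6 2 4.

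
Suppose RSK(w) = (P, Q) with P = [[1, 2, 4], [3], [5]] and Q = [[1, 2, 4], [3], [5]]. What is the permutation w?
Reverse the RSK construction: for i from n down to 1, find the cell of Q containing i, remove the entry at that cell from P, and reverse-bump it up through P; the value ejected from row 1 is w(i).

Step i=5: Q has 5 at row 3, column 1; remove 5 from row 3 of P and reverse-bump: 5 enters row 2 and ejects 3; 3 enters row 1 and ejects 2. So w(5) = 2. P is now [[1, 3, 4], [5]].
Step i=4: Q has 4 at row 1, column 3; remove that cell from P, ejecting 4. So w(4) = 4. P is now [[1, 3], [5]].
Step i=3: Q has 3 at row 2, column 1; remove 5 from row 2 of P and reverse-bump: 5 enters row 1 and ejects 3. So w(3) = 3. P is now [[1, 5]].
Step i=2: Q has 2 at row 1, column 2; remove that cell from P, ejecting 5. So w(2) = 5. P is now [[1]].
Step i=1: Q has 1 at row 1, column 1; remove that cell from P, ejecting 1. So w(1) = 1. P is now [].

So w = 1 5 3 4 2.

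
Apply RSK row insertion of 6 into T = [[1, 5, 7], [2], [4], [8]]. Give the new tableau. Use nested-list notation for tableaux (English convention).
[[1, 5, 6], [2, 7], [4], [8]]

In row 1, 6 replaces 7 (the leftmost entry greater than 6); 7 is bumped to row 2. 7 is appended to row 2. The new tableau is [[1, 5, 6], [2, 7], [4], [8]].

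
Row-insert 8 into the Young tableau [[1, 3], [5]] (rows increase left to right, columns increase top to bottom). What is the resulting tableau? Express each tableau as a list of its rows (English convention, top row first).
[[1, 3, 8], [5]]

8 is larger than every entry of row 1, so it is appended to row 1. The new tableau is [[1, 3, 8], [5]].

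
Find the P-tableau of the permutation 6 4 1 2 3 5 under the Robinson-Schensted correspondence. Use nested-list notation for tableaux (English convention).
P = [[1, 2, 3, 5], [4], [6]]

After inserting 6: P = [[6]].
After inserting 4: P = [[4], [6]].
After inserting 1: P = [[1], [4], [6]].
After inserting 2: P = [[1, 2], [4], [6]].
After inserting 3: P = [[1, 2, 3], [4], [6]].
After inserting 5: P = [[1, 2, 3, 5], [4], [6]].

So P = [[1, 2, 3, 5], [4], [6]].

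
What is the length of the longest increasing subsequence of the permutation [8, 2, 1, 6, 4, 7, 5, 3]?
3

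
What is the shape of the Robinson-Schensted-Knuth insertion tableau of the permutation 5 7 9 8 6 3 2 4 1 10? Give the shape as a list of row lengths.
Row-insert each entry into an empty tableau.

After inserting 5: P = [[5]].
After inserting 7: P = [[5, 7]].
After inserting 9: P = [[5, 7, 9]].
After inserting 8: P = [[5, 7, 8], [9]].
After inserting 6: P = [[5, 6, 8], [7], [9]].
After inserting 3: P = [[3, 6, 8], [5], [7], [9]].
After inserting 2: P = [[2, 6, 8], [3], [5], [7], [9]].
After inserting 4: P = [[2, 4, 8], [3, 6], [5], [7], [9]].
After inserting 1: P = [[1, 4, 8], [2, 6], [3], [5], [7], [9]].
After inserting 10: P = [[1, 4, 8, 10], [2, 6], [3], [5], [7], [9]].

The final insertion tableau P = [[1, 4, 8, 10], [2, 6], [3], [5], [7], [9]] has shape [4, 2, 1, 1, 1, 1].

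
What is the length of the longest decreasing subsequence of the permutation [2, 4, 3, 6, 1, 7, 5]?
3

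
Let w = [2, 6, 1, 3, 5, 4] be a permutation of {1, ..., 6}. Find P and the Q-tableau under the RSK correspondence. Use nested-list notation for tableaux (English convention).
Insert each entry of the permutation into P by Schensted row insertion, recording in Q the position of each new cell.

Insert 2: appended to row 1. P = [[2]].
Insert 6: appended to row 1. P = [[2, 6]].
Insert 1: 1 bumps 2 from row 1; 2 starts row 2. P = [[1, 6], [2]].
Insert 3: 3 bumps 6 from row 1; 6 appends to row 2. P = [[1, 3], [2, 6]].
Insert 5: appended to row 1. P = [[1, 3, 5], [2, 6]].
Insert 4: 4 bumps 5 from row 1; 5 bumps 6 from row 2; 6 starts row 3. P = [[1, 3, 4], [2, 5], [6]].

So P = [[1, 3, 4], [2, 5], [6]], Q = [[1, 2, 5], [3, 4], [6]].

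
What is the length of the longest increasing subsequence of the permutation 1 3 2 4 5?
4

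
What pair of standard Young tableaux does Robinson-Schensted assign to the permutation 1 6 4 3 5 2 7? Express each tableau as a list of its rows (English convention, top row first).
P = [[1, 2, 5, 7], [3], [4], [6]], Q = [[1, 2, 5, 7], [3], [4], [6]]

Insert each entry of the permutation into P by Schensted row insertion, recording in Q the position of each new cell.

After inserting 1: P = [[1]].
After inserting 6: P = [[1, 6]].
After inserting 4: P = [[1, 4], [6]].
After inserting 3: P = [[1, 3], [4], [6]].
After inserting 5: P = [[1, 3, 5], [4], [6]].
After inserting 2: P = [[1, 2, 5], [3], [4], [6]].
After inserting 7: P = [[1, 2, 5, 7], [3], [4], [6]].

So P = [[1, 2, 5, 7], [3], [4], [6]], Q = [[1, 2, 5, 7], [3], [4], [6]].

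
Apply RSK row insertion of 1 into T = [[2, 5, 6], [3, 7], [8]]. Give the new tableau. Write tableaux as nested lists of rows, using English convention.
In row 1, 1 replaces 2 (the leftmost entry greater than 1); 2 is bumped to row 2. In row 2, 2 replaces 3 (the leftmost entry greater than 2); 3 is bumped to row 3. In row 3, 3 replaces 8 (the leftmost entry greater than 3); 8 is bumped to row 4. 8 starts a new row 4. The new tableau is [[1, 5, 6], [2, 7], [3], [8]].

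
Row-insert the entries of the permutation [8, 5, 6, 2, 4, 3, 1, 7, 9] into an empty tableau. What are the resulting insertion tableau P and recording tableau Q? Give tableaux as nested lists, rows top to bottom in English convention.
P = [[1, 3, 7, 9], [2, 6], [4], [5], [8]], Q = [[1, 3, 8, 9], [2, 5], [4], [6], [7]]

Insert each entry of the permutation into P by Schensted row insertion, recording in Q the position of each new cell.

Insert 8: appended to row 1. P = [[8]].
Insert 5: 5 bumps 8 from row 1; 8 starts row 2. P = [[5], [8]].
Insert 6: appended to row 1. P = [[5, 6], [8]].
Insert 2: 2 bumps 5 from row 1; 5 bumps 8 from row 2; 8 starts row 3. P = [[2, 6], [5], [8]].
Insert 4: 4 bumps 6 from row 1; 6 appends to row 2. P = [[2, 4], [5, 6], [8]].
Insert 3: 3 bumps 4 from row 1; 4 bumps 5 from row 2; 5 bumps 8 from row 3; 8 starts row 4. P = [[2, 3], [4, 6], [5], [8]].
Insert 1: 1 bumps 2 from row 1; 2 bumps 4 from row 2; 4 bumps 5 from row 3; 5 bumps 8 from row 4; 8 starts row 5. P = [[1, 3], [2, 6], [4], [5], [8]].
Insert 7: appended to row 1. P = [[1, 3, 7], [2, 6], [4], [5], [8]].
Insert 9: appended to row 1. P = [[1, 3, 7, 9], [2, 6], [4], [5], [8]].

So P = [[1, 3, 7, 9], [2, 6], [4], [5], [8]], Q = [[1, 3, 8, 9], [2, 5], [4], [6], [7]].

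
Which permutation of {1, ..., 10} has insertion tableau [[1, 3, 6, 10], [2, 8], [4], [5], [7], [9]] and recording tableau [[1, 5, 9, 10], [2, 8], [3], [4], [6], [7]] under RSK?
9 7 5 4 8 2 1 3 6 10

Reverse the RSK construction: for i from n down to 1, find the cell of Q containing i, remove the entry at that cell from P, and reverse-bump it up through P; the value ejected from row 1 is w(i).

Step i=10: Q has 10 at row 1, column 4; remove that cell from P, ejecting 10. So w(10) = 10. P is now [[1, 3, 6], [2, 8], [4], [5], [7], [9]].
Step i=9: Q has 9 at row 1, column 3; remove that cell from P, ejecting 6. So w(9) = 6. P is now [[1, 3], [2, 8], [4], [5], [7], [9]].
Step i=8: Q has 8 at row 2, column 2; remove 8 from row 2 of P and reverse-bump: 8 enters row 1 and ejects 3. So w(8) = 3. P is now [[1, 8], [2], [4], [5], [7], [9]].
Step i=7: Q has 7 at row 6, column 1; remove 9 from row 6 of P and reverse-bump: 9 enters row 5 and ejects 7; 7 enters row 4 and ejects 5; 5 enters row 3 and ejects 4; 4 enters row 2 and ejects 2; 2 enters row 1 and ejects 1. So w(7) = 1. P is now [[2, 8], [4], [5], [7], [9]].
Step i=6: Q has 6 at row 5, column 1; remove 9 from row 5 of P and reverse-bump: 9 enters row 4 and ejects 7; 7 enters row 3 and ejects 5; 5 enters row 2 and ejects 4; 4 enters row 1 and ejects 2. So w(6) = 2. P is now [[4, 8], [5], [7], [9]].
Step i=5: Q has 5 at row 1, column 2; remove that cell from P, ejecting 8. So w(5) = 8. P is now [[4], [5], [7], [9]].
Step i=4: Q has 4 at row 4, column 1; remove 9 from row 4 of P and reverse-bump: 9 enters row 3 and ejects 7; 7 enters row 2 and ejects 5; 5 enters row 1 and ejects 4. So w(4) = 4. P is now [[5], [7], [9]].
Step i=3: Q has 3 at row 3, column 1; remove 9 from row 3 of P and reverse-bump: 9 enters row 2 and ejects 7; 7 enters row 1 and ejects 5. So w(3) = 5. P is now [[7], [9]].
Step i=2: Q has 2 at row 2, column 1; remove 9 from row 2 of P and reverse-bump: 9 enters row 1 and ejects 7. So w(2) = 7. P is now [[9]].
Step i=1: Q has 1 at row 1, column 1; remove that cell from P, ejecting 9. So w(1) = 9. P is now [].

So w = 9 7 5 4 8 2 1 3 6 10.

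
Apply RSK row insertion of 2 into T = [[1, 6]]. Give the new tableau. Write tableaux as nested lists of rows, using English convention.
In row 1, 2 replaces 6 (the leftmost entry greater than 2); 6 is bumped to row 2. 6 starts a new row 2. The new tableau is [[1, 2], [6]].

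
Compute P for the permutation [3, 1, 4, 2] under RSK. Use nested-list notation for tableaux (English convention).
Insert 3: appended to row 1. P = [[3]].
Insert 1: 1 bumps 3 from row 1; 3 starts row 2. P = [[1], [3]].
Insert 4: appended to row 1. P = [[1, 4], [3]].
Insert 2: 2 bumps 4 from row 1; 4 appends to row 2. P = [[1, 2], [3, 4]].

So P = [[1, 2], [3, 4]].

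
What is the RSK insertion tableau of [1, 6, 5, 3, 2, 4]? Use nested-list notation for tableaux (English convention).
P = [[1, 2, 4], [3], [5], [6]]

Insert 1: appended to row 1. P = [[1]].
Insert 6: appended to row 1. P = [[1, 6]].
Insert 5: 5 bumps 6 from row 1; 6 starts row 2. P = [[1, 5], [6]].
Insert 3: 3 bumps 5 from row 1; 5 bumps 6 from row 2; 6 starts row 3. P = [[1, 3], [5], [6]].
Insert 2: 2 bumps 3 from row 1; 3 bumps 5 from row 2; 5 bumps 6 from row 3; 6 starts row 4. P = [[1, 2], [3], [5], [6]].
Insert 4: appended to row 1. P = [[1, 2, 4], [3], [5], [6]].

So P = [[1, 2, 4], [3], [5], [6]].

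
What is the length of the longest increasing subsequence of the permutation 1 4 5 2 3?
3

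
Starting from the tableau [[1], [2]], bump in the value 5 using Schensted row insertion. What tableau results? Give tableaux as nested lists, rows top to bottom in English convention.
5 is larger than every entry of row 1, so it is appended to row 1. The new tableau is [[1, 5], [2]].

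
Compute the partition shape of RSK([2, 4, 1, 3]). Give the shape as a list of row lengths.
Row-insert each entry into an empty tableau.

After inserting 2: P = [[2]].
After inserting 4: P = [[2, 4]].
After inserting 1: P = [[1, 4], [2]].
After inserting 3: P = [[1, 3], [2, 4]].

The final insertion tableau P = [[1, 3], [2, 4]] has shape [2, 2].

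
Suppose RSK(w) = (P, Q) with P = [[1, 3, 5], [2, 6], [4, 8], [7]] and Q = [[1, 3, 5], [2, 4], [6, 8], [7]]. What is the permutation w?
7 2 8 4 6 3 1 5

Reverse the RSK construction: for i from n down to 1, find the cell of Q containing i, remove the entry at that cell from P, and reverse-bump it up through P; the value ejected from row 1 is w(i).

Step i=8: Q has 8 at row 3, column 2; remove 8 from row 3 of P and reverse-bump: 8 enters row 2 and ejects 6; 6 enters row 1 and ejects 5. So w(8) = 5. P is now [[1, 3, 6], [2, 8], [4], [7]].
Step i=7: Q has 7 at row 4, column 1; remove 7 from row 4 of P and reverse-bump: 7 enters row 3 and ejects 4; 4 enters row 2 and ejects 2; 2 enters row 1 and ejects 1. So w(7) = 1. P is now [[2, 3, 6], [4, 8], [7]].
Step i=6: Q has 6 at row 3, column 1; remove 7 from row 3 of P and reverse-bump: 7 enters row 2 and ejects 4; 4 enters row 1 and ejects 3. So w(6) = 3. P is now [[2, 4, 6], [7, 8]].
Step i=5: Q has 5 at row 1, column 3; remove that cell from P, ejecting 6. So w(5) = 6. P is now [[2, 4], [7, 8]].
Step i=4: Q has 4 at row 2, column 2; remove 8 from row 2 of P and reverse-bump: 8 enters row 1 and ejects 4. So w(4) = 4. P is now [[2, 8], [7]].
Step i=3: Q has 3 at row 1, column 2; remove that cell from P, ejecting 8. So w(3) = 8. P is now [[2], [7]].
Step i=2: Q has 2 at row 2, column 1; remove 7 from row 2 of P and reverse-bump: 7 enters row 1 and ejects 2. So w(2) = 2. P is now [[7]].
Step i=1: Q has 1 at row 1, column 1; remove that cell from P, ejecting 7. So w(1) = 7. P is now [].

So w = 7 2 8 4 6 3 1 5.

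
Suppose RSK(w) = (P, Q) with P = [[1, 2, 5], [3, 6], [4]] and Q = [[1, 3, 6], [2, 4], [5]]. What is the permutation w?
Reverse RSK: for i = n, n-1, ..., 1, locate i in Q, remove the corresponding corner cell from P, and reverse-bump its entry up through P; the value ejected from row 1 is w(i).

So w = 4 1 6 3 2 5.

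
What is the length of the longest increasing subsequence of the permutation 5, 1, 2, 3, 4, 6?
5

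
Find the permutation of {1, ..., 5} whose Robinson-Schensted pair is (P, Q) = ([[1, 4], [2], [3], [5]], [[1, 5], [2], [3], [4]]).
Reverse RSK: for i = n, n-1, ..., 1, locate i in Q, remove the corresponding corner cell from P, and reverse-bump its entry up through P; the value ejected from row 1 is w(i).

So w = 5 3 2 1 4.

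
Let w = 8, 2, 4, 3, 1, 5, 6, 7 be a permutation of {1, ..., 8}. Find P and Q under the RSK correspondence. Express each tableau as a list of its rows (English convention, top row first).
Insert each entry of the permutation into P by Schensted row insertion, recording in Q the position of each new cell.

Insert 8: appended to row 1. P = [[8]], Q = [[1]].
Insert 2: 2 bumps 8 from row 1; 8 starts row 2. P = [[2], [8]], Q = [[1], [2]].
Insert 4: appended to row 1. P = [[2, 4], [8]], Q = [[1, 3], [2]].
Insert 3: 3 bumps 4 from row 1; 4 bumps 8 from row 2; 8 starts row 3. P = [[2, 3], [4], [8]], Q = [[1, 3], [2], [4]].
Insert 1: 1 bumps 2 from row 1; 2 bumps 4 from row 2; 4 bumps 8 from row 3; 8 starts row 4. P = [[1, 3], [2], [4], [8]], Q = [[1, 3], [2], [4], [5]].
Insert 5: appended to row 1. P = [[1, 3, 5], [2], [4], [8]], Q = [[1, 3, 6], [2], [4], [5]].
Insert 6: appended to row 1. P = [[1, 3, 5, 6], [2], [4], [8]], Q = [[1, 3, 6, 7], [2], [4], [5]].
Insert 7: appended to row 1. P = [[1, 3, 5, 6, 7], [2], [4], [8]], Q = [[1, 3, 6, 7, 8], [2], [4], [5]].

So P = [[1, 3, 5, 6, 7], [2], [4], [8]], Q = [[1, 3, 6, 7, 8], [2], [4], [5]].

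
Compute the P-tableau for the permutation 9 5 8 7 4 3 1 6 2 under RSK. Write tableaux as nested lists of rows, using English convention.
Insert 9: appended to row 1. P = [[9]].
Insert 5: 5 bumps 9 from row 1; 9 starts row 2. P = [[5], [9]].
Insert 8: appended to row 1. P = [[5, 8], [9]].
Insert 7: 7 bumps 8 from row 1; 8 bumps 9 from row 2; 9 starts row 3. P = [[5, 7], [8], [9]].
Insert 4: 4 bumps 5 from row 1; 5 bumps 8 from row 2; 8 bumps 9 from row 3; 9 starts row 4. P = [[4, 7], [5], [8], [9]].
Insert 3: 3 bumps 4 from row 1; 4 bumps 5 from row 2; 5 bumps 8 from row 3; 8 bumps 9 from row 4; 9 starts row 5. P = [[3, 7], [4], [5], [8], [9]].
Insert 1: 1 bumps 3 from row 1; 3 bumps 4 from row 2; 4 bumps 5 from row 3; 5 bumps 8 from row 4; 8 bumps 9 from row 5; 9 starts row 6. P = [[1, 7], [3], [4], [5], [8], [9]].
Insert 6: 6 bumps 7 from row 1; 7 appends to row 2. P = [[1, 6], [3, 7], [4], [5], [8], [9]].
Insert 2: 2 bumps 6 from row 1; 6 bumps 7 from row 2; 7 appends to row 3. P = [[1, 2], [3, 6], [4, 7], [5], [8], [9]].

So P = [[1, 2], [3, 6], [4, 7], [5], [8], [9]].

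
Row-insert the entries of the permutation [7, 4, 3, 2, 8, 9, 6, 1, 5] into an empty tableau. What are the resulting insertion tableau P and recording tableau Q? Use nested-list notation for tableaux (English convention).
Insert each entry of the permutation into P by Schensted row insertion, recording in Q the position of each new cell.

Insert 7: appended to row 1. P = [[7]].
Insert 4: 4 bumps 7 from row 1; 7 starts row 2. P = [[4], [7]].
Insert 3: 3 bumps 4 from row 1; 4 bumps 7 from row 2; 7 starts row 3. P = [[3], [4], [7]].
Insert 2: 2 bumps 3 from row 1; 3 bumps 4 from row 2; 4 bumps 7 from row 3; 7 starts row 4. P = [[2], [3], [4], [7]].
Insert 8: appended to row 1. P = [[2, 8], [3], [4], [7]].
Insert 9: appended to row 1. P = [[2, 8, 9], [3], [4], [7]].
Insert 6: 6 bumps 8 from row 1; 8 appends to row 2. P = [[2, 6, 9], [3, 8], [4], [7]].
Insert 1: 1 bumps 2 from row 1; 2 bumps 3 from row 2; 3 bumps 4 from row 3; 4 bumps 7 from row 4; 7 starts row 5. P = [[1, 6, 9], [2, 8], [3], [4], [7]].
Insert 5: 5 bumps 6 from row 1; 6 bumps 8 from row 2; 8 appends to row 3. P = [[1, 5, 9], [2, 6], [3, 8], [4], [7]].

So P = [[1, 5, 9], [2, 6], [3, 8], [4], [7]], Q = [[1, 5, 6], [2, 7], [3, 9], [4], [8]].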